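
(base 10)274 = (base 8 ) 422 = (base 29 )9d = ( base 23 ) BL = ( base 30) 94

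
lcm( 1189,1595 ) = 65395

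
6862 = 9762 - 2900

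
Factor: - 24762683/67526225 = - 5^( - 2 )*11^1*13^(- 1)*173^(- 1 )*1201^( - 1)*2251153^1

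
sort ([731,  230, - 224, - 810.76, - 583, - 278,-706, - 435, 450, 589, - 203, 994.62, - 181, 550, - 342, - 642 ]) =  [ - 810.76, - 706, - 642, - 583, - 435, -342, - 278, - 224,-203, - 181,230, 450 , 550 , 589, 731,994.62 ] 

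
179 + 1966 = 2145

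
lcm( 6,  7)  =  42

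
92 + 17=109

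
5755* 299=1720745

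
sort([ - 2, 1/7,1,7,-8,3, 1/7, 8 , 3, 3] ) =[ -8 , - 2, 1/7,1/7 , 1, 3, 3,3, 7, 8]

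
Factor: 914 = 2^1*457^1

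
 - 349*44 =-15356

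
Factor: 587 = 587^1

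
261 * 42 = 10962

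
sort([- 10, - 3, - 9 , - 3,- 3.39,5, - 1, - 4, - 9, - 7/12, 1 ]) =[ - 10, - 9, - 9,-4, - 3.39, - 3, - 3, - 1, - 7/12, 1, 5] 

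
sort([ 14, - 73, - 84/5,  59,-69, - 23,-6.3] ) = [ - 73, - 69, -23, - 84/5, - 6.3,  14,59] 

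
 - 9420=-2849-6571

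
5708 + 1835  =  7543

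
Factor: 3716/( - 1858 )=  - 2 = -2^1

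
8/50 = 4/25 = 0.16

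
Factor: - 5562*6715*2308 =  - 86201099640 = -  2^3 * 3^3*  5^1*17^1*79^1*103^1*577^1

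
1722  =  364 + 1358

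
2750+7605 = 10355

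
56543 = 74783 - 18240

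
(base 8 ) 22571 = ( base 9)14138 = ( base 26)E4P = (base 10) 9593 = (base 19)17ah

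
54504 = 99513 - 45009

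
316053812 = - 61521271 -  - 377575083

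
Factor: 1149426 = 2^1*3^2 * 63857^1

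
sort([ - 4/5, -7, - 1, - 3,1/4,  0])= [-7, - 3, - 1,-4/5 , 0,1/4] 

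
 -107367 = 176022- 283389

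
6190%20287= 6190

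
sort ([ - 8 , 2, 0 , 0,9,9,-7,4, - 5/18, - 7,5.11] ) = [ - 8 , - 7, - 7,- 5/18, 0, 0, 2,4,5.11,  9,9] 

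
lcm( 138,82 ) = 5658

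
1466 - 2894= - 1428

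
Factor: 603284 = 2^2*11^1 * 13711^1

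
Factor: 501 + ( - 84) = 3^1*139^1  =  417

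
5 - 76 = - 71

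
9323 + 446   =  9769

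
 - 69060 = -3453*20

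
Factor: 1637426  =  2^1 * 7^1* 116959^1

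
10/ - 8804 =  -5/4402 = - 0.00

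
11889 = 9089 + 2800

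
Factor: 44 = 2^2*11^1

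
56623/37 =1530+13/37 = 1530.35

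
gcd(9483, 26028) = 3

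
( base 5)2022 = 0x106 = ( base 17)F7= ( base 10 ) 262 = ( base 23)B9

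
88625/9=9847  +  2/9 =9847.22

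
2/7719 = 2/7719=0.00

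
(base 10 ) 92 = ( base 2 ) 1011100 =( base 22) 44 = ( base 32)2S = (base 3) 10102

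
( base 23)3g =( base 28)31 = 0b1010101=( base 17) 50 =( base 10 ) 85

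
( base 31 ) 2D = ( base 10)75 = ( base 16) 4b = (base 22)39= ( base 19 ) 3I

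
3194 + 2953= 6147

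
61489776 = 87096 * 706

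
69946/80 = 34973/40  =  874.33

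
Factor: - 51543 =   -  3^3 * 23^1*83^1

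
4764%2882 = 1882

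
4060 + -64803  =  -60743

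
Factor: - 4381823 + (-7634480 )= -12016303 = -13^1*19^1*48649^1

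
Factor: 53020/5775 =2^2*3^(-1)*5^(- 1 )*7^( - 1 )*241^1 = 964/105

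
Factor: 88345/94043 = 5^1* 157^( - 1)*599^( - 1 )*17669^1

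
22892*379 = 8676068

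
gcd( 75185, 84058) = 1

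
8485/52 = 163 + 9/52 = 163.17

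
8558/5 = 8558/5 = 1711.60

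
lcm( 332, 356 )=29548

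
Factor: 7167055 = 5^1 * 7^1 * 193^1 * 1061^1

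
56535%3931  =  1501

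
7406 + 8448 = 15854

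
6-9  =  - 3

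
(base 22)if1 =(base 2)10001101010011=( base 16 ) 2353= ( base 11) 6881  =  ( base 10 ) 9043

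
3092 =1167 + 1925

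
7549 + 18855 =26404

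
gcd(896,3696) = 112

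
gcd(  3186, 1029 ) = 3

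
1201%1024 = 177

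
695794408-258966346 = 436828062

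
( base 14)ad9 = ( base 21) 4I9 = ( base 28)2kn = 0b100001100111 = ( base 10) 2151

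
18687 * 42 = 784854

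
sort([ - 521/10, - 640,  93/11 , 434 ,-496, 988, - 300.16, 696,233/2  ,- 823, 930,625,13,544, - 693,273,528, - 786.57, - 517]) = [ - 823, - 786.57, - 693, - 640, - 517,-496, - 300.16,-521/10, 93/11, 13, 233/2, 273, 434, 528, 544, 625, 696, 930, 988 ]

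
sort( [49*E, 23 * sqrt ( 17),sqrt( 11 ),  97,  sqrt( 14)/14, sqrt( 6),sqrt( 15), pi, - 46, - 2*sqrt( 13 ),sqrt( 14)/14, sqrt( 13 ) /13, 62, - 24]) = [ - 46, - 24, - 2*sqrt( 13), sqrt(14 )/14,  sqrt( 14)/14, sqrt( 13 ) /13,sqrt(6),pi, sqrt( 11), sqrt( 15), 62, 23*sqrt( 17), 97, 49*E]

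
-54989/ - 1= 54989/1=54989.00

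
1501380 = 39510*38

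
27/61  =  27/61 = 0.44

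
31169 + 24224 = 55393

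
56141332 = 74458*754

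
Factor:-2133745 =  - 5^1*587^1*727^1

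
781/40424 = 781/40424  =  0.02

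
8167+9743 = 17910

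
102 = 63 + 39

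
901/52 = 901/52 =17.33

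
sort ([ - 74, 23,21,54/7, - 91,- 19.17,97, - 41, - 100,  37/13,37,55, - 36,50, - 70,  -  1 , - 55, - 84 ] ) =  [ - 100, - 91 , - 84, - 74,  -  70, - 55 , - 41, - 36 , - 19.17, - 1,37/13,54/7,21,  23,37,50, 55, 97 ] 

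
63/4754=63/4754 = 0.01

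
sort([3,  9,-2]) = [ - 2, 3, 9]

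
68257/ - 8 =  - 68257/8 = - 8532.12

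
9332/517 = 9332/517 = 18.05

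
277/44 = 6 + 13/44 = 6.30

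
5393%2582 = 229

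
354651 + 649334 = 1003985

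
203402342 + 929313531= 1132715873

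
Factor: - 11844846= - 2^1*3^3*13^1*47^1*359^1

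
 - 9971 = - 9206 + -765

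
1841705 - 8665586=-6823881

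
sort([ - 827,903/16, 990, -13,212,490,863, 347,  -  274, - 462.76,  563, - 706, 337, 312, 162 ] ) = [ - 827, - 706, - 462.76,- 274, - 13,903/16,162, 212,312,337,347, 490, 563,863,990]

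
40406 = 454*89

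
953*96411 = 91879683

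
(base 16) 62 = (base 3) 10122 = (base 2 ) 1100010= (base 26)3K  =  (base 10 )98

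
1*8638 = 8638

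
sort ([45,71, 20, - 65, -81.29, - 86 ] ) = [ - 86,  -  81.29,-65,  20, 45, 71 ]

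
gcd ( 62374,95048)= 2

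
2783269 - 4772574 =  - 1989305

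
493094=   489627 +3467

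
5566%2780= 6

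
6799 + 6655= 13454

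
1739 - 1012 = 727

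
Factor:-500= - 2^2* 5^3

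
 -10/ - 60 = 1/6 =0.17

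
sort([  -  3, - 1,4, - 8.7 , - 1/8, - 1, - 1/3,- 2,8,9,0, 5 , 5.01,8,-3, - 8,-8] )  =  [ - 8.7,-8, - 8  , - 3 , - 3, - 2, - 1, - 1 , - 1/3, - 1/8 , 0,4,5,5.01,8,8 , 9 ]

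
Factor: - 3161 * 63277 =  -200018597 = - 29^1*109^1*63277^1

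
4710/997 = 4710/997 = 4.72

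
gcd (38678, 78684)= 166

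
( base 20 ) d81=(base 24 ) 979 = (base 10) 5361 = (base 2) 1010011110001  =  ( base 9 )7316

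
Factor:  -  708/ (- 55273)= 2^2 * 3^1*31^( - 1)*59^1*1783^( - 1)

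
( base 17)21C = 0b1001011111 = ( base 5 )4412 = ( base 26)N9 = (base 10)607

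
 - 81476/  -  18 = 4526 + 4/9=4526.44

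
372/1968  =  31/164 = 0.19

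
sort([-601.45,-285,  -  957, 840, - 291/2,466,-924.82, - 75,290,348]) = [ - 957,-924.82, - 601.45, - 285, - 291/2, - 75, 290, 348,  466, 840]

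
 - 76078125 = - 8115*9375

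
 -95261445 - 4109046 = - 99370491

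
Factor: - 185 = - 5^1*37^1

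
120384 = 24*5016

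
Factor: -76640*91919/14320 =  - 88058402/179 = - 2^1*17^1*179^( - 1 )*479^1*5407^1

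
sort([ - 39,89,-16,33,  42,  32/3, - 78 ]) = [-78,  -  39, - 16 , 32/3 , 33, 42, 89 ]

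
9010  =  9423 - 413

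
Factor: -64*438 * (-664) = 2^10*3^1  *73^1*83^1 = 18613248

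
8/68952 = 1/8619 = 0.00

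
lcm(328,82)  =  328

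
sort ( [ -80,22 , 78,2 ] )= [ - 80,2,22,78]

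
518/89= 518/89 = 5.82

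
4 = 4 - 0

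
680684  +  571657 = 1252341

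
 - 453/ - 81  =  151/27 = 5.59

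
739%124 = 119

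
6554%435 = 29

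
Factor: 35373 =3^1*13^1*907^1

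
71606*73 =5227238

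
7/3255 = 1/465 = 0.00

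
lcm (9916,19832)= 19832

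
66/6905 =66/6905  =  0.01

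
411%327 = 84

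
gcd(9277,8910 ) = 1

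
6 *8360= 50160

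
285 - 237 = 48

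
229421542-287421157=-57999615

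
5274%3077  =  2197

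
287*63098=18109126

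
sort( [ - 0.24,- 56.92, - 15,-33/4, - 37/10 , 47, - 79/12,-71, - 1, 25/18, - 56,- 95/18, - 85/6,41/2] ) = [ - 71  , - 56.92,  -  56, - 15, - 85/6,- 33/4,  -  79/12,  -  95/18,-37/10, - 1,  -  0.24, 25/18,41/2,  47] 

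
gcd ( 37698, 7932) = 6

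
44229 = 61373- 17144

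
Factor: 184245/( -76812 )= - 2^( - 2 )*5^1*37^ ( - 1)*71^1  =  - 355/148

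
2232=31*72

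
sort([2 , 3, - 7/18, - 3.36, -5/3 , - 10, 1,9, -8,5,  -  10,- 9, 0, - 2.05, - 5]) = [ - 10,- 10 ,- 9,- 8, - 5 , - 3.36, - 2.05,-5/3, - 7/18,0, 1, 2 , 3,5, 9 ]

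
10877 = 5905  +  4972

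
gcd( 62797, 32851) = 7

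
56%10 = 6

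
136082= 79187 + 56895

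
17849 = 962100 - 944251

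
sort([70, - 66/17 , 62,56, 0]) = [ - 66/17, 0, 56, 62 , 70] 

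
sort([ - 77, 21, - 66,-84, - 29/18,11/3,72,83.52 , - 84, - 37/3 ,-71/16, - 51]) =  [ - 84,- 84, - 77, - 66, - 51, - 37/3, - 71/16, - 29/18 , 11/3, 21 , 72, 83.52] 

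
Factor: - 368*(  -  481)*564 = 2^6 * 3^1 * 13^1*23^1 * 37^1*47^1 = 99832512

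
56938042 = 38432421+18505621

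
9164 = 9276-112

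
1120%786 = 334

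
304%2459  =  304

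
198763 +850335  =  1049098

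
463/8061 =463/8061 =0.06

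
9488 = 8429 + 1059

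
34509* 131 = 4520679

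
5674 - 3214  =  2460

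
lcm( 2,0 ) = 0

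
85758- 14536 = 71222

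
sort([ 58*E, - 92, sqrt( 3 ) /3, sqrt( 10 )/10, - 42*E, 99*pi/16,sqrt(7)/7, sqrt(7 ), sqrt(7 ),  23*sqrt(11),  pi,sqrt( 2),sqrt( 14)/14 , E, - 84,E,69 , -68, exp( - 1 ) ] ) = [ - 42*E,  -  92, - 84, - 68, sqrt(14)/14, sqrt( 10 ) /10, exp (-1), sqrt( 7)/7,sqrt(  3) /3, sqrt( 2),sqrt(7), sqrt( 7 ), E, E,  pi,99*pi/16, 69, 23*sqrt( 11), 58*  E] 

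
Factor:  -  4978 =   -  2^1 * 19^1*131^1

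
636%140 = 76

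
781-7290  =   - 6509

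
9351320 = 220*42506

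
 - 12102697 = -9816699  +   - 2285998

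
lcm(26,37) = 962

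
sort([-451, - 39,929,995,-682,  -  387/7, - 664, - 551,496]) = [-682, - 664,  -  551, - 451, - 387/7,- 39,  496,929, 995]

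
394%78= 4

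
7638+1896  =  9534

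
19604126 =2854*6869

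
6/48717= 2/16239 =0.00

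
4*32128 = 128512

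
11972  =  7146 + 4826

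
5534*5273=29180782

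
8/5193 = 8/5193  =  0.00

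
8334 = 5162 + 3172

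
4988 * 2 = 9976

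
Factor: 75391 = 75391^1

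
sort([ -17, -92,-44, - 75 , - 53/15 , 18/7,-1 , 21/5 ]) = [-92  , - 75, -44,-17,-53/15,-1,  18/7,21/5]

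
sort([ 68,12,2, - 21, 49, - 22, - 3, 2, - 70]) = [-70,-22,  -  21,-3, 2,2,12, 49,68]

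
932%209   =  96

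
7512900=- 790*(  -  9510 )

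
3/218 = 3/218 = 0.01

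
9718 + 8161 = 17879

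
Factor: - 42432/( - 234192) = 2^2*7^(-1 )*13^1*41^(  -  1 )=52/287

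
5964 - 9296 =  - 3332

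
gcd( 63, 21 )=21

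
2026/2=1013= 1013.00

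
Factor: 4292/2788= 17^ (  -  1 )*29^1*37^1*41^( - 1) = 1073/697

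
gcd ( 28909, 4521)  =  1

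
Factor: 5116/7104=2^( - 4 )*3^( - 1 )*37^( - 1)* 1279^1=1279/1776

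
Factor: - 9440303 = - 9440303^1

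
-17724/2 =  - 8862 =-  8862.00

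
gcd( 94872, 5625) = 3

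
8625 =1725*5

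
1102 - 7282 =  - 6180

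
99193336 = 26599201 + 72594135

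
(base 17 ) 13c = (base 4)11200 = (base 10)352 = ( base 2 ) 101100000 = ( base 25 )e2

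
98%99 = 98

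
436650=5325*82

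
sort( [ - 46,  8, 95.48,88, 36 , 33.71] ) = [ - 46, 8 , 33.71, 36,88,95.48] 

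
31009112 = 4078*7604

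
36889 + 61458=98347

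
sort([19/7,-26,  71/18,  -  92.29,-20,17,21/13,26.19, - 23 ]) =[ - 92.29, - 26,- 23 ,-20,21/13, 19/7,71/18,  17, 26.19] 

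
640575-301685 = 338890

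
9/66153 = 3/22051  =  0.00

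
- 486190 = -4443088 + 3956898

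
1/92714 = 1/92714 = 0.00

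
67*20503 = 1373701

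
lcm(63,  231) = 693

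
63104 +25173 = 88277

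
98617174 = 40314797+58302377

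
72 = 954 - 882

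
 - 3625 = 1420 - 5045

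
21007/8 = 2625 + 7/8 = 2625.88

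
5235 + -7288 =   -  2053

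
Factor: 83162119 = 31^1*2682649^1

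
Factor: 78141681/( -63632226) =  -2^(-1) *3^1*7^ ( - 1) * 1515053^ ( - 1)*8682409^1 = - 26047227/21210742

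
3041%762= 755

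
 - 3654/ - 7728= 87/184= 0.47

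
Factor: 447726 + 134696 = 582422=2^1*127^1* 2293^1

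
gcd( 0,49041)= 49041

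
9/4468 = 9/4468 = 0.00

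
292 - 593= -301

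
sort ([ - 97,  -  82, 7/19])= [ - 97, - 82,7/19]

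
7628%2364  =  536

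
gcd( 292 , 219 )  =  73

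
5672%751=415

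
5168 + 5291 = 10459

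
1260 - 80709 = - 79449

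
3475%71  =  67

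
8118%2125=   1743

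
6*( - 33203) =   -  199218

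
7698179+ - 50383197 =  - 42685018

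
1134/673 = 1 + 461/673=1.68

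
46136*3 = 138408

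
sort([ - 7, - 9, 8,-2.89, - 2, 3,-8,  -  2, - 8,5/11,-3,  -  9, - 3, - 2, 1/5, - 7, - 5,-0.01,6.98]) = [ - 9,-9,-8,- 8,-7,-7, - 5, - 3, - 3, - 2.89, - 2, - 2, - 2 , - 0.01, 1/5,5/11,3,6.98,8 ]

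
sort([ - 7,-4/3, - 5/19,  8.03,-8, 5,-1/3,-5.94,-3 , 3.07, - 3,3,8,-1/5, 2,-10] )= [ - 10, - 8, - 7,-5.94 , - 3, - 3 ,-4/3,-1/3,-5/19, - 1/5, 2, 3,3.07, 5,  8, 8.03 ] 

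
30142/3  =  10047 + 1/3 = 10047.33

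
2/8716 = 1/4358 =0.00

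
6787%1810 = 1357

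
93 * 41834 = 3890562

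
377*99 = 37323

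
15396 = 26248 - 10852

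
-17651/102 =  - 174 + 97/102 = -173.05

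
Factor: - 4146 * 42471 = - 176084766 = - 2^1 *3^4*11^2 * 13^1*691^1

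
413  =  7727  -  7314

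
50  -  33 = 17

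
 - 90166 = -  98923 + 8757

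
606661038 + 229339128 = 836000166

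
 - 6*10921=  - 65526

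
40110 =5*8022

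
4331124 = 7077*612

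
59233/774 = 59233/774 = 76.53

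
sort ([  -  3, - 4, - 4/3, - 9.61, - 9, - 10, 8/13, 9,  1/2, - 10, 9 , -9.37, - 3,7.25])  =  [ - 10, - 10, - 9.61, - 9.37, - 9, -4, - 3 , - 3,-4/3,1/2,8/13 , 7.25, 9, 9 ] 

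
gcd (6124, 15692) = 4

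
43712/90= 21856/45 = 485.69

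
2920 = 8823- 5903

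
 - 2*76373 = -152746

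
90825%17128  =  5185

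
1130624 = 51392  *22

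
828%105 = 93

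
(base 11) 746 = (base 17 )31d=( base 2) 1110000001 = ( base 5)12042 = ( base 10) 897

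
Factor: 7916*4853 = 38416348 = 2^2*23^1*211^1*1979^1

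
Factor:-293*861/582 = - 2^( - 1) * 7^1*41^1*97^ ( - 1)*293^1= - 84091/194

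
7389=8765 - 1376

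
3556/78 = 1778/39   =  45.59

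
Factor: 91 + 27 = 2^1*59^1 = 118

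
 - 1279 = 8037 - 9316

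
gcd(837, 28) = 1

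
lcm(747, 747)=747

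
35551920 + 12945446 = 48497366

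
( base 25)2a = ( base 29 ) 22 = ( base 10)60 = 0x3c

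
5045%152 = 29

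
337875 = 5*67575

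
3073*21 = 64533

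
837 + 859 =1696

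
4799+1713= 6512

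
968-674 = 294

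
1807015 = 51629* 35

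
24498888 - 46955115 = - 22456227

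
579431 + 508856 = 1088287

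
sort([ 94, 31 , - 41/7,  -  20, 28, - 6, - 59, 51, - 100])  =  [ - 100,  -  59, - 20, - 6, - 41/7,  28, 31, 51 , 94]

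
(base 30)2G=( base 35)26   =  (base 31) 2E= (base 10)76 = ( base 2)1001100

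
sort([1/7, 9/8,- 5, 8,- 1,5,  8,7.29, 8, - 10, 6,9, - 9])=[ - 10,-9,-5, -1,  1/7 , 9/8, 5, 6 , 7.29, 8, 8, 8,9 ] 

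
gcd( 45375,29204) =1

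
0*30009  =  0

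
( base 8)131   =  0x59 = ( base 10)89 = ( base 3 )10022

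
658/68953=658/68953 = 0.01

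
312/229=312/229= 1.36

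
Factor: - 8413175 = -5^2*336527^1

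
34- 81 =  - 47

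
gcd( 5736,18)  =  6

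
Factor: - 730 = -2^1*5^1*73^1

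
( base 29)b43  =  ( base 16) 249A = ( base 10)9370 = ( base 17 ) 1F73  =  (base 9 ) 13761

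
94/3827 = 94/3827 = 0.02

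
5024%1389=857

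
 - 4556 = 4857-9413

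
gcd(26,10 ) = 2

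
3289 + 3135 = 6424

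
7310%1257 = 1025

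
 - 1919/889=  - 1919/889 = - 2.16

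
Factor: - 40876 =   -  2^2*11^1 *929^1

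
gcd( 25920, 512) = 64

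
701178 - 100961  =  600217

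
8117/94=86 + 33/94 = 86.35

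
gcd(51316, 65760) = 4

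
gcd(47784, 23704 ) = 8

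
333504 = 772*432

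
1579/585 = 1579/585 =2.70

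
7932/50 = 3966/25 = 158.64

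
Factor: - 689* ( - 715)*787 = 387703745 = 5^1*11^1*13^2*53^1 * 787^1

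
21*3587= 75327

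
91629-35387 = 56242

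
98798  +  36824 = 135622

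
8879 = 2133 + 6746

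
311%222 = 89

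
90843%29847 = 1302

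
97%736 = 97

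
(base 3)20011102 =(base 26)6gl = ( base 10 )4493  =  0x118D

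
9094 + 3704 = 12798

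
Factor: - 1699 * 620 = -1053380 =- 2^2 * 5^1*31^1*1699^1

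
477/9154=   477/9154 = 0.05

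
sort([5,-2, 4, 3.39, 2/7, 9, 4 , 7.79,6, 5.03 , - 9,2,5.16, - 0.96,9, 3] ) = [- 9,  -  2, - 0.96,2/7, 2, 3, 3.39, 4, 4,5, 5.03, 5.16, 6 , 7.79, 9, 9 ]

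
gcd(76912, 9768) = 88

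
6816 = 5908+908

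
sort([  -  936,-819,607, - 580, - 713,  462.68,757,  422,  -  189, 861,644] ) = [ - 936, - 819 , - 713, - 580, -189,422,462.68, 607,644, 757,  861]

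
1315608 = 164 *8022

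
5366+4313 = 9679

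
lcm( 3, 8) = 24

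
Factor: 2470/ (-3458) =-5/7= - 5^1*7^( - 1)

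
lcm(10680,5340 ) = 10680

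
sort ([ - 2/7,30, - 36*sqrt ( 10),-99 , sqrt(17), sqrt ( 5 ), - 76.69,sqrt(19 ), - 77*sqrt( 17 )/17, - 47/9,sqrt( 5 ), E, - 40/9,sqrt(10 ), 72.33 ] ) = [-36*sqrt( 10), - 99,-76.69,-77*sqrt(17 ) /17, - 47/9, - 40/9, - 2/7,  sqrt(5),sqrt(5 ), E, sqrt(10 ), sqrt( 17),  sqrt( 19 ),30,72.33]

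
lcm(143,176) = 2288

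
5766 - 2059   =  3707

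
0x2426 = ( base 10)9254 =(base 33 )8ge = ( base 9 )13622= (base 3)110200202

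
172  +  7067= 7239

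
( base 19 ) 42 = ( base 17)4A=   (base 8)116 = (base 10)78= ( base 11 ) 71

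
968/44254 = 484/22127=   0.02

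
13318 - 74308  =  -60990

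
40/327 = 40/327 = 0.12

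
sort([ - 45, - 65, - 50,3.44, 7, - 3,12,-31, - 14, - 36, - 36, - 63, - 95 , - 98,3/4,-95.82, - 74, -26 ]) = [  -  98,-95.82, - 95, - 74, - 65,-63, - 50,  -  45,  -  36,- 36, - 31 , - 26,-14, - 3,3/4,3.44,  7,12]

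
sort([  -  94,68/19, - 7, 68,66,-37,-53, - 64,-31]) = [ - 94,-64, - 53,-37, - 31,-7,68/19,66, 68 ] 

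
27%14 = 13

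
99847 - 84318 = 15529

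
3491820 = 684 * 5105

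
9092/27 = 9092/27=336.74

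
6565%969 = 751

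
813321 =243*3347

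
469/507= 469/507=0.93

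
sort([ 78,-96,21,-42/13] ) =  [-96, - 42/13,21,78 ] 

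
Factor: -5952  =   - 2^6*3^1*31^1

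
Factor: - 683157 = -3^1*227719^1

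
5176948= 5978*866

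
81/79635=27/26545 = 0.00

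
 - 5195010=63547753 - 68742763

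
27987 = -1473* ( - 19) 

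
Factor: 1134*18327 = 2^1 * 3^5*7^1*41^1*149^1 = 20782818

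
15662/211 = 15662/211 = 74.23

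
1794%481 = 351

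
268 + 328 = 596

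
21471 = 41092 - 19621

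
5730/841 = 5730/841=6.81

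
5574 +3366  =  8940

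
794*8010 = 6359940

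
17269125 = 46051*375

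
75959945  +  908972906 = 984932851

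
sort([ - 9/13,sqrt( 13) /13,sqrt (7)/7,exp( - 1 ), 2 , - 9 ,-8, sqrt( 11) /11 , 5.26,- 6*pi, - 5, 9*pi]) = [ -6*pi, - 9, - 8, - 5 ,-9/13, sqrt(13 )/13,sqrt( 11 ) /11, exp ( -1), sqrt(7) /7,  2, 5.26,9*pi]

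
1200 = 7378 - 6178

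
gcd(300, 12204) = 12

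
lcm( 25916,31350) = 1943700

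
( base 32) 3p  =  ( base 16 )79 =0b1111001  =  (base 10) 121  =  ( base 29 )45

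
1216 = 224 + 992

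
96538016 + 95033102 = 191571118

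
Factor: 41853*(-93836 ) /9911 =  - 2^2*3^1*7^1*11^ ( -1)*17^(-1 )*53^ ( - 1)*1993^1*23459^1 =-3927318108/9911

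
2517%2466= 51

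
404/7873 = 404/7873  =  0.05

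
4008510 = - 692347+4700857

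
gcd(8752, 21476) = 4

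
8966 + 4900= 13866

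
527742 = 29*18198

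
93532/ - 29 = -93532/29 = - 3225.24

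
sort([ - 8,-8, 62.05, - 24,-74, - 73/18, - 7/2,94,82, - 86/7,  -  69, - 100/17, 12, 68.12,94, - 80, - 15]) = [ - 80, - 74, - 69, - 24, - 15,-86/7, - 8, - 8, - 100/17,-73/18, - 7/2, 12,62.05, 68.12,82,94, 94]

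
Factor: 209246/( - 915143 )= - 2^1*104623^1*915143^( -1)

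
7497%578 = 561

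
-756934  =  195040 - 951974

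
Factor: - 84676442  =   - 2^1*367^1*115363^1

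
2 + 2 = 4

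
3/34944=1/11648=0.00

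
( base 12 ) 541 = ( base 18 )26D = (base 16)301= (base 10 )769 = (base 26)13f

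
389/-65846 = - 389/65846 = - 0.01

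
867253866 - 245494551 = 621759315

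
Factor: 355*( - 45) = -15975 = - 3^2*5^2 * 71^1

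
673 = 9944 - 9271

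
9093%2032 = 965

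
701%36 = 17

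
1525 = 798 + 727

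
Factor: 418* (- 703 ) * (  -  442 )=129883468 = 2^2*11^1*13^1 *17^1*19^2 * 37^1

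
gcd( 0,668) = 668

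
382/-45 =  - 382/45  =  -8.49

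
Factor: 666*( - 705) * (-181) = 84984930 = 2^1*3^3 * 5^1*37^1*47^1*181^1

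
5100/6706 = 2550/3353 = 0.76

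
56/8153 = 56/8153=   0.01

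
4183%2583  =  1600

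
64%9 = 1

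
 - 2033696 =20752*( - 98)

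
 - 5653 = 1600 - 7253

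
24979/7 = 3568 + 3/7 = 3568.43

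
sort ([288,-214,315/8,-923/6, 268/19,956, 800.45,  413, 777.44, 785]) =[-214,-923/6,268/19,315/8,  288,  413, 777.44,785,800.45,956 ] 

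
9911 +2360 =12271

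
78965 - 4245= 74720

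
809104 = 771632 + 37472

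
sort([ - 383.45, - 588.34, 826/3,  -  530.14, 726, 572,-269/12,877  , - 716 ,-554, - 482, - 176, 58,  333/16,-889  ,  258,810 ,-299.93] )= [ - 889,-716 , - 588.34 , -554,-530.14, - 482, - 383.45, - 299.93, - 176,- 269/12 , 333/16,58, 258, 826/3,572, 726, 810, 877] 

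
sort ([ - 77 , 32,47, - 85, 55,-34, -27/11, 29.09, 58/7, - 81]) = [ - 85, - 81,  -  77 , - 34, - 27/11, 58/7,29.09,32,47, 55]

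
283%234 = 49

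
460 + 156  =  616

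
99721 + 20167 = 119888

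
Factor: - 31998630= - 2^1 * 3^1* 5^1*1066621^1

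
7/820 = 7/820 = 0.01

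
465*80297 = 37338105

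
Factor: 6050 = 2^1*5^2*11^2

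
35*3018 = 105630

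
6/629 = 6/629 = 0.01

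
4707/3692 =1 + 1015/3692 =1.27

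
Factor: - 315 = -3^2*5^1*7^1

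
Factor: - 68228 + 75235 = 7007 = 7^2 * 11^1*13^1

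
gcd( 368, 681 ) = 1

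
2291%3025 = 2291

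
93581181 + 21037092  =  114618273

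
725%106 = 89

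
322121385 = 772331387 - 450210002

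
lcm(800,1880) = 37600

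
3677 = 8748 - 5071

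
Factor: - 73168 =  - 2^4*17^1* 269^1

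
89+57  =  146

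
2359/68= 2359/68 = 34.69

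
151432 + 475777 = 627209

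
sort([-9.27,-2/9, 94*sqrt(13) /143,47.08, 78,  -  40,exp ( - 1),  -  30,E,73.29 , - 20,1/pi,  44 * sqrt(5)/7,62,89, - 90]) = [  -  90,  -  40 ,-30,-20, - 9.27, - 2/9,1/pi, exp(-1 ),94*sqrt( 13)/143,E, 44*sqrt(5) /7, 47.08,62,73.29,78, 89]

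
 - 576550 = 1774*( - 325 ) 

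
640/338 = 1  +  151/169 = 1.89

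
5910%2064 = 1782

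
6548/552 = 1637/138 = 11.86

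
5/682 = 5/682 = 0.01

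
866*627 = 542982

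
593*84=49812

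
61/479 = 61/479 =0.13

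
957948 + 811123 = 1769071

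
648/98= 324/49= 6.61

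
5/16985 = 1/3397 = 0.00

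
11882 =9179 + 2703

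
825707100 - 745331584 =80375516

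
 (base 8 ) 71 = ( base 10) 57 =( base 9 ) 63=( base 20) 2H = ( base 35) 1m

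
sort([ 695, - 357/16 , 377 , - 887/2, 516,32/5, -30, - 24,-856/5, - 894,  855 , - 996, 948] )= [ - 996,  -  894, - 887/2, - 856/5, - 30 , - 24, - 357/16,  32/5, 377 , 516 , 695,855, 948 ] 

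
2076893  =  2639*787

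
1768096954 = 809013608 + 959083346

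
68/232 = 17/58 = 0.29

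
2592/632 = 324/79 =4.10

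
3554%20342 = 3554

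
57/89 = 57/89= 0.64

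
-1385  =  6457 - 7842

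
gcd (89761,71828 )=1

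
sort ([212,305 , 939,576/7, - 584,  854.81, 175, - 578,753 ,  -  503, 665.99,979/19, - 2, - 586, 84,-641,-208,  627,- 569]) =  [ - 641, - 586, - 584, - 578,-569, - 503,-208,  -  2, 979/19, 576/7,  84,175,212, 305,627, 665.99,753,854.81, 939 ] 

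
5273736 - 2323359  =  2950377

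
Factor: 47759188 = 2^2*17^1 * 702341^1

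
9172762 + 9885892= 19058654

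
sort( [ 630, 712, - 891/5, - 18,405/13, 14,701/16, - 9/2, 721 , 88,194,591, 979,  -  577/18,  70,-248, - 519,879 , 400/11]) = [-519, - 248, - 891/5, - 577/18, - 18, - 9/2 , 14,  405/13,400/11, 701/16,  70,  88,194, 591, 630,712, 721,879, 979] 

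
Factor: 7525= 5^2*7^1*43^1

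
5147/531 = 5147/531 = 9.69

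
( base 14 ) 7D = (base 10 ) 111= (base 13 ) 87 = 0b1101111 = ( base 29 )3O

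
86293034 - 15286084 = 71006950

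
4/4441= 4/4441 = 0.00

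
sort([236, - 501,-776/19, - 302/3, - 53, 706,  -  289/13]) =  [-501,-302/3, - 53,  -  776/19, -289/13,236,706 ]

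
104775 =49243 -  - 55532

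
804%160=4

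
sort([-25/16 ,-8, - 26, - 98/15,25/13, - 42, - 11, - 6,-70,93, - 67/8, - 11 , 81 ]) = [ - 70, - 42 , -26, - 11, - 11,- 67/8, - 8, - 98/15, - 6, - 25/16,25/13,81, 93 ]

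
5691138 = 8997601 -3306463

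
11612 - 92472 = -80860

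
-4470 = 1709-6179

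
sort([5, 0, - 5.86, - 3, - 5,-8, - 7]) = [ - 8, - 7, - 5.86, - 5, - 3,0,5 ] 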